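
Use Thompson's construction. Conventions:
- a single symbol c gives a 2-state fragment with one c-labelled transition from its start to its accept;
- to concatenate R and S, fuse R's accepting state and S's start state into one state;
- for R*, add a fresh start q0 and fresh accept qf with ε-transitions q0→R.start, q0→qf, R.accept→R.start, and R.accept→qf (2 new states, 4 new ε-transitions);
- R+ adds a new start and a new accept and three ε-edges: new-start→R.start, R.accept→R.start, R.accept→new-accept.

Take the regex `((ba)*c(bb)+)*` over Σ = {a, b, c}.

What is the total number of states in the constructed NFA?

Per subexpression:
Each of the 5 symbol leaves contributes a 2-state fragment.
  ba → 3 states
  (ba)* → 5 states
  bb → 3 states
  (bb)+ → 5 states
  (ba)*c(bb)+ → 10 states
  ((ba)*c(bb)+)* → 12 states

12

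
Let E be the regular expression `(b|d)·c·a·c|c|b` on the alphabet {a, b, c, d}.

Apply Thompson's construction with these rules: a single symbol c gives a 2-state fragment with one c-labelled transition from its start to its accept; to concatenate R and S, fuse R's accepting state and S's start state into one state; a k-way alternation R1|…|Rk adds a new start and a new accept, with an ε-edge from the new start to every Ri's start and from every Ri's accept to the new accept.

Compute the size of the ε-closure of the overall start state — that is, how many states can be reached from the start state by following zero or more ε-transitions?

6

Compute the ε-closure size of each fragment's start state recursively; a symbol fragment's start has no outgoing ε-edge, so its closure is just itself (size 1).
  b|d : |ε-closure| = 1 + 1 + 1 = 3 (the new accept is not ε-reachable since no branch accepts ε)
  (b|d)·c·a·c : |ε-closure| equals the left operand's closure size = 3 (its accept is not ε-reachable, so the closure stops there)
  (b|d)·c·a·c|c|b : new start ε-reaches every alternative's start; none of them accept ε, so the new accept is not reached: |ε-closure| = 1 + 3 + 1 + 1 = 6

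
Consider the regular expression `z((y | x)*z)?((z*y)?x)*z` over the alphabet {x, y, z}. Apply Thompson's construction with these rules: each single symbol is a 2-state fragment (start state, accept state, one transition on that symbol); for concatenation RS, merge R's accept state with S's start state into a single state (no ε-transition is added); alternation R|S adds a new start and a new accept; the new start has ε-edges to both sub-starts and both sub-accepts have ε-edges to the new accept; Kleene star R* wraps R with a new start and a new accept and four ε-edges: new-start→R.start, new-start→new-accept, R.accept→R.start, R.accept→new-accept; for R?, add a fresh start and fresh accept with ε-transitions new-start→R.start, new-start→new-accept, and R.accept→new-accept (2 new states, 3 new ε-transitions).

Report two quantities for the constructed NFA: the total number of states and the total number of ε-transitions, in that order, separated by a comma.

22, 22

Bottom-up over the parse tree:
Each of the 8 symbol leaves contributes 2 states and 0 ε-transitions.
  y | x : 6 states, 4 ε-transitions
  (y | x)* : 8 states, 8 ε-transitions
  (y | x)*z : 9 states, 8 ε-transitions
  ((y | x)*z)? : 11 states, 11 ε-transitions
  z* : 4 states, 4 ε-transitions
  z*y : 5 states, 4 ε-transitions
  (z*y)? : 7 states, 7 ε-transitions
  (z*y)?x : 8 states, 7 ε-transitions
  ((z*y)?x)* : 10 states, 11 ε-transitions
  z((y | x)*z)?((z*y)?x)*z : 22 states, 22 ε-transitions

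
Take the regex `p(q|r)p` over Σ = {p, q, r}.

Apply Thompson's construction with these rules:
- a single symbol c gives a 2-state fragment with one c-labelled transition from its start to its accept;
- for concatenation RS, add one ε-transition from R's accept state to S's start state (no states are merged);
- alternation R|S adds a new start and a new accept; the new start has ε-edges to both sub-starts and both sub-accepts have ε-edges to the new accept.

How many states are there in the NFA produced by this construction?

Bottom-up over the parse tree:
Each of the 4 symbol leaves contributes a 2-state fragment.
  q|r → 6 states
  p(q|r)p → 10 states

10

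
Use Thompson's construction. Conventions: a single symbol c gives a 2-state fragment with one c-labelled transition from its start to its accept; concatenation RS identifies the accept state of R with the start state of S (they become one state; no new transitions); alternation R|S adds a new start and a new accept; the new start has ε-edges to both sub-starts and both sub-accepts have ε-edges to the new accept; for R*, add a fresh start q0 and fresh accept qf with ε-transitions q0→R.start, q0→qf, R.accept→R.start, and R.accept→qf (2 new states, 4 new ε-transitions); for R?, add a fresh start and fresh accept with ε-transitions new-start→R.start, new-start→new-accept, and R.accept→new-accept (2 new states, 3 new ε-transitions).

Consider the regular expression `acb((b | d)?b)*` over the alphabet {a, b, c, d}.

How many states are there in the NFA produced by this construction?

Per subexpression:
Each of the 6 symbol leaves contributes a 2-state fragment.
  b | d = 6 states
  (b | d)? = 8 states
  (b | d)?b = 9 states
  ((b | d)?b)* = 11 states
  acb((b | d)?b)* = 14 states

14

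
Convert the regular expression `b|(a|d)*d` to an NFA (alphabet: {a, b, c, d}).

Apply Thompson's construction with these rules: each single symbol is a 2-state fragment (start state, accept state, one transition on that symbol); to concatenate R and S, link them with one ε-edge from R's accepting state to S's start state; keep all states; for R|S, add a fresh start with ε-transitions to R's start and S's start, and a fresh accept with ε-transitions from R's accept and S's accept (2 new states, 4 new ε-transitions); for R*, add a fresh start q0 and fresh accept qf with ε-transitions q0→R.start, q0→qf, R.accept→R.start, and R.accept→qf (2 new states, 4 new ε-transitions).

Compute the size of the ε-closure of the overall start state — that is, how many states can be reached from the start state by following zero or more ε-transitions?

8

Work bottom-up. For each fragment F, track |ε-closure(F.start)| and whether F's accept lies in that closure (i.e. whether F accepts ε). A single-symbol fragment has closure size 1 and does not accept ε.
  a|d → |ε-closure| = 1 + 1 + 1 = 3 (the new accept is not ε-reachable since no branch accepts ε)
  (a|d)* → new start has ε-edges to the inner start and to the new accept, so |ε-closure| = 2 + 3 = 5
  (a|d)*d → |ε-closure| = 5 + 1 = 6 (closure spills across the concat boundary because the left factor accepts ε)
  b|(a|d)*d → |ε-closure| = 1 + 1 + 6 = 8 (the new accept is not ε-reachable since no branch accepts ε)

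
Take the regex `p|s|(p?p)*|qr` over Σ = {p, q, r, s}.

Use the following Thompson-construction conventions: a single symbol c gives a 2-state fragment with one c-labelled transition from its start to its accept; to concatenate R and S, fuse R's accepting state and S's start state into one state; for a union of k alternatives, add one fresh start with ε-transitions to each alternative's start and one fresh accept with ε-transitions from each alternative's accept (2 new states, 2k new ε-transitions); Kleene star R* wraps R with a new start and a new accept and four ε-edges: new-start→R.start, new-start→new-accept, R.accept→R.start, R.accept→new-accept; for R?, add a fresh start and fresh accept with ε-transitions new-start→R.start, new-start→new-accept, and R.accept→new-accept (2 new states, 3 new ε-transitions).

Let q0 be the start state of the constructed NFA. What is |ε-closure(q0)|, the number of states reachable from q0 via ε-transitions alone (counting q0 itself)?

10

Let C(F) = |ε-closure(F.start)| within fragment F, and note whether F accepts ε. Symbol fragments have C = 1 and do not accept ε. Then:
  p? : new start has ε-edges to the inner start and to the new accept, so |ε-closure| = 2 + 1 = 3
  p?p : the left operand accepts ε, so the closure extends into the next operand (the shared merged state is already counted); |ε-closure| = 3 + (1−1) = 3
  (p?p)* : new start has ε-edges to the inner start and to the new accept, so |ε-closure| = 2 + 3 = 5
  qr : same as the first factor's closure: |ε-closure| = 1
  p|s|(p?p)*|qr : new start ε-reaches every alternative's start; at least one alternative accepts ε, so the union's new accept is reached too: |ε-closure| = 1 + 1 + 1 + 5 + 1 + 1 = 10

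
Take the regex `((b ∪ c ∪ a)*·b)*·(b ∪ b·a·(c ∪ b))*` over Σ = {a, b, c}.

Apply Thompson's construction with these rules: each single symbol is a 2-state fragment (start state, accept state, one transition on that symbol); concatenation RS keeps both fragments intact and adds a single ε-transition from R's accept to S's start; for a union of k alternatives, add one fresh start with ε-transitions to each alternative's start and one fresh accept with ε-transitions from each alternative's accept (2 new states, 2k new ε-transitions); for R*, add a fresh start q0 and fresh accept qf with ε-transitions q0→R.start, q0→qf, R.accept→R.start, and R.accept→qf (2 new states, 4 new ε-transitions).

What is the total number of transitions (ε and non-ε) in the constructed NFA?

Recursing over subexpressions:
Each of the 9 symbol leaves contributes 1 transition (1 symbol, 0 ε).
  b ∪ c ∪ a — 9 transitions (3 symbol, 6 ε)
  (b ∪ c ∪ a)* — 13 transitions (3 symbol, 10 ε)
  (b ∪ c ∪ a)*·b — 15 transitions (4 symbol, 11 ε)
  ((b ∪ c ∪ a)*·b)* — 19 transitions (4 symbol, 15 ε)
  c ∪ b — 6 transitions (2 symbol, 4 ε)
  b·a·(c ∪ b) — 10 transitions (4 symbol, 6 ε)
  b ∪ b·a·(c ∪ b) — 15 transitions (5 symbol, 10 ε)
  (b ∪ b·a·(c ∪ b))* — 19 transitions (5 symbol, 14 ε)
  ((b ∪ c ∪ a)*·b)*·(b ∪ b·a·(c ∪ b))* — 39 transitions (9 symbol, 30 ε)

39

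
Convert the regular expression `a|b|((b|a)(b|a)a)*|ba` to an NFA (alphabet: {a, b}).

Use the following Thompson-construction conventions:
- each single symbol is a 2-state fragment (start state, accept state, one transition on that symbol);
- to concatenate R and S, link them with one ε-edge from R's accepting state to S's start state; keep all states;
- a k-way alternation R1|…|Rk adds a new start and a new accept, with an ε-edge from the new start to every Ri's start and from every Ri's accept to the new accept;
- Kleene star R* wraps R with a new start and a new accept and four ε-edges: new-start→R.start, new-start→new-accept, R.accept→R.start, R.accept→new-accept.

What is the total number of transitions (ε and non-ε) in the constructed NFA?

Bottom-up over the parse tree:
Each of the 9 symbol leaves contributes 1 transition (1 symbol, 0 ε).
  b|a = 6 transitions (2 symbol, 4 ε)
  b|a = 6 transitions (2 symbol, 4 ε)
  (b|a)(b|a)a = 15 transitions (5 symbol, 10 ε)
  ((b|a)(b|a)a)* = 19 transitions (5 symbol, 14 ε)
  ba = 3 transitions (2 symbol, 1 ε)
  a|b|((b|a)(b|a)a)*|ba = 32 transitions (9 symbol, 23 ε)

32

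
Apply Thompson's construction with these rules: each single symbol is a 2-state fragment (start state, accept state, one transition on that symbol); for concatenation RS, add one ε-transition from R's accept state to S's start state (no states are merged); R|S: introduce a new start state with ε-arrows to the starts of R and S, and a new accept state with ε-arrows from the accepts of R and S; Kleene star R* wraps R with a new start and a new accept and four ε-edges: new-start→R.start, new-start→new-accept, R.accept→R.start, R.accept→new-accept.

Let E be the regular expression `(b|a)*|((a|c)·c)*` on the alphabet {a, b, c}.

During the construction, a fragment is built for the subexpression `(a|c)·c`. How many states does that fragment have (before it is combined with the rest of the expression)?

8

Fragment for `(a|c)·c`:
Each of the 3 symbol leaves contributes a 2-state fragment.
  a|c → 6 states
  (a|c)·c → 8 states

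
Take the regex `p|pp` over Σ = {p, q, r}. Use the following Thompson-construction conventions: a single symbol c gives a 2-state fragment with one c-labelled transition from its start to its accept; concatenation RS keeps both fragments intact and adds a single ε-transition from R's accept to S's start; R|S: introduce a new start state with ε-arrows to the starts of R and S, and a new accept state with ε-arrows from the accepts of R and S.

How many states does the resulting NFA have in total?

8

By structural recursion:
Each of the 3 symbol leaves contributes a 2-state fragment.
  pp → 4 states
  p|pp → 8 states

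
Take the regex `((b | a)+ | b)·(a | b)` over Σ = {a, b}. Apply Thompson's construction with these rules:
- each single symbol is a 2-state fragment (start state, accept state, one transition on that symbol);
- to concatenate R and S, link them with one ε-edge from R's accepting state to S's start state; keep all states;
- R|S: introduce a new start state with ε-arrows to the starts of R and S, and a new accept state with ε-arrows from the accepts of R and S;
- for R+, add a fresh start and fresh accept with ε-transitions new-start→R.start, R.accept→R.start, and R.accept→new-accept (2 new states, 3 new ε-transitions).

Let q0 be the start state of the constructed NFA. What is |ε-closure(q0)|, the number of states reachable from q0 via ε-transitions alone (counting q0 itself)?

Work bottom-up. For each fragment F, track |ε-closure(F.start)| and whether F's accept lies in that closure (i.e. whether F accepts ε). A single-symbol fragment has closure size 1 and does not accept ε.
  b | a → |ε-closure| = 1 + 1 + 1 = 3 (the new accept is not ε-reachable since no branch accepts ε)
  (b | a)+ → new start ε-reaches only the body's start; the new accept needs a symbol first: |ε-closure| = 1 + 3 = 4
  (b | a)+ | b → new start ε-reaches every alternative's start; none of them accept ε, so the new accept is not reached: |ε-closure| = 1 + 4 + 1 = 6
  a | b → |ε-closure| = 1 + 1 + 1 = 3 (the new accept is not ε-reachable since no branch accepts ε)
  ((b | a)+ | b)·(a | b) → |ε-closure| equals the left operand's closure size = 6 (its accept is not ε-reachable, so the closure stops there)

6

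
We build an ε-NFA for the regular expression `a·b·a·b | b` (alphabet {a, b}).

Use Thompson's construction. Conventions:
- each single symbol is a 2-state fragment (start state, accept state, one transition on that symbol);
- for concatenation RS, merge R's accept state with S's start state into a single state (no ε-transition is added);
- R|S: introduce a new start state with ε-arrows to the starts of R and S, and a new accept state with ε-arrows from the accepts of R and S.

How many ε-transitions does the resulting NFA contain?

4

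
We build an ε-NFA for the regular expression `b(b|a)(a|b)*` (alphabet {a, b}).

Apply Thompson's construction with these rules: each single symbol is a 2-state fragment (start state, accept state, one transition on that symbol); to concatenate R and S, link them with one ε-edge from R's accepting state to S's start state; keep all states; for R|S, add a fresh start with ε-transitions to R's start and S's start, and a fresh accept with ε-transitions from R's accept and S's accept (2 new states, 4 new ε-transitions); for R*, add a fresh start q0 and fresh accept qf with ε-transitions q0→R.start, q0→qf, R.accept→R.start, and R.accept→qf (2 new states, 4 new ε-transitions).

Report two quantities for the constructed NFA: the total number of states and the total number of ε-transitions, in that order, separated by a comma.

Bottom-up over the parse tree:
Each of the 5 symbol leaves contributes 2 states and 0 ε-transitions.
  b|a → 6 states, 4 ε-transitions
  a|b → 6 states, 4 ε-transitions
  (a|b)* → 8 states, 8 ε-transitions
  b(b|a)(a|b)* → 16 states, 14 ε-transitions

16, 14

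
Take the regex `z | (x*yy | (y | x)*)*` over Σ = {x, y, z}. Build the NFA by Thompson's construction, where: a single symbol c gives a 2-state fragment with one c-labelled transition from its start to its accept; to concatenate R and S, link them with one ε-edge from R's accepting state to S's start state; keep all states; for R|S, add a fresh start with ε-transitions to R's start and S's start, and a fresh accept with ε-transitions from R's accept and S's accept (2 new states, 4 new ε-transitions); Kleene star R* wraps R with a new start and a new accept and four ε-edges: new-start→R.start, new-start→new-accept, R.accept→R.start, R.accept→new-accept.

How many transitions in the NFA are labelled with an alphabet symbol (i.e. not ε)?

Bottom-up over the parse tree:
Each of the 6 symbol leaves contributes exactly 1 symbol transition.
  x* : 1 symbol transition
  x*yy : 3 symbol transitions
  y | x : 2 symbol transitions
  (y | x)* : 2 symbol transitions
  x*yy | (y | x)* : 5 symbol transitions
  (x*yy | (y | x)*)* : 5 symbol transitions
  z | (x*yy | (y | x)*)* : 6 symbol transitions

6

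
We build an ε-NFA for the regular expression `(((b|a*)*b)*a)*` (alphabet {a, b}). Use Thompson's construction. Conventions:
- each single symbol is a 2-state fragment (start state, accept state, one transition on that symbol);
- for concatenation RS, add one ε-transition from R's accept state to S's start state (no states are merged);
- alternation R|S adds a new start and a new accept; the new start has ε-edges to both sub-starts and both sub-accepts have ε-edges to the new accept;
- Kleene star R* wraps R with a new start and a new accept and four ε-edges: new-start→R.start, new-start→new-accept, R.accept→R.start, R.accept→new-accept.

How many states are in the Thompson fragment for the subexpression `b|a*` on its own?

8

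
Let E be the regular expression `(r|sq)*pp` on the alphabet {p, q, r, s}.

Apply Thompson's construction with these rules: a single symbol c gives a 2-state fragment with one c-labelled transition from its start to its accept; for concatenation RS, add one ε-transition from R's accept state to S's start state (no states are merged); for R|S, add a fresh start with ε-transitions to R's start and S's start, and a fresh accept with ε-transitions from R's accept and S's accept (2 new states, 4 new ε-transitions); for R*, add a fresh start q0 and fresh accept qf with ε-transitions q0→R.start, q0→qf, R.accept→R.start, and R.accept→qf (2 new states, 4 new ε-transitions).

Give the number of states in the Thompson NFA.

Recursing over subexpressions:
Each of the 5 symbol leaves contributes a 2-state fragment.
  sq → 4 states
  r|sq → 8 states
  (r|sq)* → 10 states
  (r|sq)*pp → 14 states

14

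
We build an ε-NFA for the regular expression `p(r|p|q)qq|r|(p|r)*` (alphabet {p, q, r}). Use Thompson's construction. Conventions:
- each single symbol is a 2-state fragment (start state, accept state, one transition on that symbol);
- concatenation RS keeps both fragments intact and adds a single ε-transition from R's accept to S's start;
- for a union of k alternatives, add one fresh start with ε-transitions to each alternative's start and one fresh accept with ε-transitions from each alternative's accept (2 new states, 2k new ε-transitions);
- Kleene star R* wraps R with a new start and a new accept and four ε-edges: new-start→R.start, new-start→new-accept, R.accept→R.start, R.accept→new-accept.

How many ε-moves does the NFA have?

23

Recursing over subexpressions:
Each of the 9 symbol leaves contributes 0 ε-transitions.
  r|p|q = 6 ε-transitions
  p(r|p|q)qq = 9 ε-transitions
  p|r = 4 ε-transitions
  (p|r)* = 8 ε-transitions
  p(r|p|q)qq|r|(p|r)* = 23 ε-transitions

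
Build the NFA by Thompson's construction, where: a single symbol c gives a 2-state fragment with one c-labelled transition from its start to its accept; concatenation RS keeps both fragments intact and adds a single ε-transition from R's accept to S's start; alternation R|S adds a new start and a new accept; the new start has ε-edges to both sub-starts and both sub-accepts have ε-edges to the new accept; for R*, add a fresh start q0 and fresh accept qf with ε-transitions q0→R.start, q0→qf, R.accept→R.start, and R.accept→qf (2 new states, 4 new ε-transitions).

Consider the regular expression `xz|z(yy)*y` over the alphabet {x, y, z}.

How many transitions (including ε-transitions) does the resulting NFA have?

Bottom-up over the parse tree:
Each of the 6 symbol leaves contributes 1 transition (1 symbol, 0 ε).
  xz = 3 transitions (2 symbol, 1 ε)
  yy = 3 transitions (2 symbol, 1 ε)
  (yy)* = 7 transitions (2 symbol, 5 ε)
  z(yy)*y = 11 transitions (4 symbol, 7 ε)
  xz|z(yy)*y = 18 transitions (6 symbol, 12 ε)

18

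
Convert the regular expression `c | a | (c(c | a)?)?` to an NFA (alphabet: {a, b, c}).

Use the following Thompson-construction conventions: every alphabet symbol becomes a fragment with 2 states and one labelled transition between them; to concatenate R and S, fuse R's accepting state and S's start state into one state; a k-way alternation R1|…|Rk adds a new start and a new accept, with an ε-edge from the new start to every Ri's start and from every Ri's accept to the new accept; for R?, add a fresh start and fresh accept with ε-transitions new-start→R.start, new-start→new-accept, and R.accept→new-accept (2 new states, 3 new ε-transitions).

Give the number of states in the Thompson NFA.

17

Per subexpression:
Each of the 5 symbol leaves contributes a 2-state fragment.
  c | a — 6 states
  (c | a)? — 8 states
  c(c | a)? — 9 states
  (c(c | a)?)? — 11 states
  c | a | (c(c | a)?)? — 17 states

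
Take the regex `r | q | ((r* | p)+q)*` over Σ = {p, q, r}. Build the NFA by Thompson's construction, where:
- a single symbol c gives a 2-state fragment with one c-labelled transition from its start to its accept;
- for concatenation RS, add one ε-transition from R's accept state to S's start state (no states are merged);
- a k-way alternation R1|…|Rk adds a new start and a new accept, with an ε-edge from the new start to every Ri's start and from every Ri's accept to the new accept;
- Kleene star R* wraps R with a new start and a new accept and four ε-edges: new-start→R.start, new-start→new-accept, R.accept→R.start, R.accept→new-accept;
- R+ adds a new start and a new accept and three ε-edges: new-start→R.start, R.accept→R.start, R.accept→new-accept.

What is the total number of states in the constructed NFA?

Recursing over subexpressions:
Each of the 5 symbol leaves contributes a 2-state fragment.
  r* → 4 states
  r* | p → 8 states
  (r* | p)+ → 10 states
  (r* | p)+q → 12 states
  ((r* | p)+q)* → 14 states
  r | q | ((r* | p)+q)* → 20 states

20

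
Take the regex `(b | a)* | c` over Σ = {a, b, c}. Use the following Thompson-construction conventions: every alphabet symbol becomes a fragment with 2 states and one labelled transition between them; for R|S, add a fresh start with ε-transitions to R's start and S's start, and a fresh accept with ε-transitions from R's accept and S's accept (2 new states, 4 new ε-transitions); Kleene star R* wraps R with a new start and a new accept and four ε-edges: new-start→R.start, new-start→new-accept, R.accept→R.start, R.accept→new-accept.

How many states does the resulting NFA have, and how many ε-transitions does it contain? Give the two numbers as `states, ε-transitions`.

12, 12

Bottom-up over the parse tree:
Each of the 3 symbol leaves contributes 2 states and 0 ε-transitions.
  b | a → 6 states, 4 ε-transitions
  (b | a)* → 8 states, 8 ε-transitions
  (b | a)* | c → 12 states, 12 ε-transitions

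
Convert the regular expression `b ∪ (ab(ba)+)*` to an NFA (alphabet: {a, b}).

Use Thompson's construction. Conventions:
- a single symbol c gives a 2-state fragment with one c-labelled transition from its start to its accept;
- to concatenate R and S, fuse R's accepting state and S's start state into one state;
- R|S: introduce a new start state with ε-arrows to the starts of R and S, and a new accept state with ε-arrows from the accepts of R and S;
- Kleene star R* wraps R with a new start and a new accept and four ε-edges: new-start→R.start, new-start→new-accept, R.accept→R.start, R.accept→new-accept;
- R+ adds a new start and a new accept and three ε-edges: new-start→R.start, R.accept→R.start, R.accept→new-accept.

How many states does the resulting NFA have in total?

Per subexpression:
Each of the 5 symbol leaves contributes a 2-state fragment.
  ba → 3 states
  (ba)+ → 5 states
  ab(ba)+ → 7 states
  (ab(ba)+)* → 9 states
  b ∪ (ab(ba)+)* → 13 states

13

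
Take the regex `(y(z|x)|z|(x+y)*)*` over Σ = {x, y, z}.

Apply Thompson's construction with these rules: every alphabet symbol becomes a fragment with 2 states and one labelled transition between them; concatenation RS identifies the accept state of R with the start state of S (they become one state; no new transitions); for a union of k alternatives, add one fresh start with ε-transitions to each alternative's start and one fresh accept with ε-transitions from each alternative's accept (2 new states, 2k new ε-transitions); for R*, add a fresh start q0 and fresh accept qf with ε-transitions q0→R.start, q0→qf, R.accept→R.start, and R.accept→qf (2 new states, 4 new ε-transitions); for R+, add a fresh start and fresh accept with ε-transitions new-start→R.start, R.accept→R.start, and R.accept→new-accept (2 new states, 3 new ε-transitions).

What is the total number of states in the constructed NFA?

20

Building bottom-up:
Each of the 6 symbol leaves contributes a 2-state fragment.
  z|x = 6 states
  y(z|x) = 7 states
  x+ = 4 states
  x+y = 5 states
  (x+y)* = 7 states
  y(z|x)|z|(x+y)* = 18 states
  (y(z|x)|z|(x+y)*)* = 20 states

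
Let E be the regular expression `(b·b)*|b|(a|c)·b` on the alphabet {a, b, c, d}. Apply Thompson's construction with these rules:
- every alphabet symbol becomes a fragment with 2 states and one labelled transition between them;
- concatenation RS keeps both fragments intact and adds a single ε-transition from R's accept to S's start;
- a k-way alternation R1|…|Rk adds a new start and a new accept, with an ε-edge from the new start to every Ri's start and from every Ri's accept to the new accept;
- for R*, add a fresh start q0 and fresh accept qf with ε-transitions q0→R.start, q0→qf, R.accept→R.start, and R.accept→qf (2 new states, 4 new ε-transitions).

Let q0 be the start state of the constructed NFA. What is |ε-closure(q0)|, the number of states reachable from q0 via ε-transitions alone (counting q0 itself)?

9

Compute the ε-closure size of each fragment's start state recursively; a symbol fragment's start has no outgoing ε-edge, so its closure is just itself (size 1).
  b·b → same as the first factor's closure: C = 1
  (b·b)* → the star's fresh start ε-reaches both the body's start and the fresh accept: C = 2 + 1 = 3
  a|c → C = 1 + 1 + 1 = 3 (the new accept is not ε-reachable since no branch accepts ε)
  (a|c)·b → C equals the left operand's closure size = 3 (its accept is not ε-reachable, so the closure stops there)
  (b·b)*|b|(a|c)·b → C = 1 (new start) + (3 + 1 + 3) + 1 (new accept, since some branch ε-reaches its own accept) = 9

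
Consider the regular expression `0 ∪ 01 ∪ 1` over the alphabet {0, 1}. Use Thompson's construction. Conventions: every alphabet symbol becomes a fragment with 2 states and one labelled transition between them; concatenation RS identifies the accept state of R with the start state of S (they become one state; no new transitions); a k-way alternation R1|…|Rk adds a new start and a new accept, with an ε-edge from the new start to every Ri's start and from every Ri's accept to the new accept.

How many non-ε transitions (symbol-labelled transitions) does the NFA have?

4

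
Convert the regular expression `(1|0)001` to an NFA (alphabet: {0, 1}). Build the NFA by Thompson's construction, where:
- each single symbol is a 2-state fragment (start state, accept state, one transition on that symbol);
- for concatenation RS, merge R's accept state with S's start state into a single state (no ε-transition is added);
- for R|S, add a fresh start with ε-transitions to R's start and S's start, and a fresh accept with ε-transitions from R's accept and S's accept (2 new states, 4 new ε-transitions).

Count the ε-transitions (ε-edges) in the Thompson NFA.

By structural recursion:
Each of the 5 symbol leaves contributes 0 ε-transitions.
  1|0 — 4 ε-transitions
  (1|0)001 — 4 ε-transitions

4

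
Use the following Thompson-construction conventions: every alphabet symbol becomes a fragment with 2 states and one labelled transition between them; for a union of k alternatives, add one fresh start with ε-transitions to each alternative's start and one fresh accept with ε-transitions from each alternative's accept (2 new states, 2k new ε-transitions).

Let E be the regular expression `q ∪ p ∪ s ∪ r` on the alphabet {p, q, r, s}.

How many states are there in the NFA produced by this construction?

10

Recursing over subexpressions:
Each of the 4 symbol leaves contributes a 2-state fragment.
  q ∪ p ∪ s ∪ r : 10 states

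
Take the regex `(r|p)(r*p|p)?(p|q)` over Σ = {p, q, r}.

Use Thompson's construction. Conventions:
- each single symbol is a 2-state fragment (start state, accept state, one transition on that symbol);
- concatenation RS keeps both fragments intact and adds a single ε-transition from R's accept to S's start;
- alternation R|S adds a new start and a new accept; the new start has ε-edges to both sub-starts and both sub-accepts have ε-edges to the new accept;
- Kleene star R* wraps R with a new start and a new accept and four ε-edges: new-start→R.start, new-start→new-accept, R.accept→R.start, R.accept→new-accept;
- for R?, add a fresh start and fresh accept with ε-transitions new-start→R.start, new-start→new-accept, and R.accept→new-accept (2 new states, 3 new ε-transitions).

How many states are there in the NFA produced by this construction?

24

Bottom-up over the parse tree:
Each of the 7 symbol leaves contributes a 2-state fragment.
  r|p — 6 states
  r* — 4 states
  r*p — 6 states
  r*p|p — 10 states
  (r*p|p)? — 12 states
  p|q — 6 states
  (r|p)(r*p|p)?(p|q) — 24 states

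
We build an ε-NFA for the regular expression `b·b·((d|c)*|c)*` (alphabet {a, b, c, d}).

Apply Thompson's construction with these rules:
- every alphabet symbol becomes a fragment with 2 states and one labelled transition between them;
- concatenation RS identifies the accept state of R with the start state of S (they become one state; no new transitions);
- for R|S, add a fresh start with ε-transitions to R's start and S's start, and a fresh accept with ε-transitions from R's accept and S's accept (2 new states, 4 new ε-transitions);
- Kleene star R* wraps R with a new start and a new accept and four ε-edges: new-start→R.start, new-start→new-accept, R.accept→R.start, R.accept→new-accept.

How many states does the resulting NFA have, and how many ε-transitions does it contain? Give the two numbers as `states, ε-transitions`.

16, 16

Bottom-up over the parse tree:
Each of the 5 symbol leaves contributes 2 states and 0 ε-transitions.
  d|c : 6 states, 4 ε-transitions
  (d|c)* : 8 states, 8 ε-transitions
  (d|c)*|c : 12 states, 12 ε-transitions
  ((d|c)*|c)* : 14 states, 16 ε-transitions
  b·b·((d|c)*|c)* : 16 states, 16 ε-transitions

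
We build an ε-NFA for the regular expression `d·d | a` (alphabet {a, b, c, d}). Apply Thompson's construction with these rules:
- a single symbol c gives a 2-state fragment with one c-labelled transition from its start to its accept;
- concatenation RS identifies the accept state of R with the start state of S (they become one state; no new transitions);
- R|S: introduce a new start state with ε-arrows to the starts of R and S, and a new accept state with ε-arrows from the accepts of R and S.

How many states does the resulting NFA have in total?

7

Building bottom-up:
Each of the 3 symbol leaves contributes a 2-state fragment.
  d·d — 3 states
  d·d | a — 7 states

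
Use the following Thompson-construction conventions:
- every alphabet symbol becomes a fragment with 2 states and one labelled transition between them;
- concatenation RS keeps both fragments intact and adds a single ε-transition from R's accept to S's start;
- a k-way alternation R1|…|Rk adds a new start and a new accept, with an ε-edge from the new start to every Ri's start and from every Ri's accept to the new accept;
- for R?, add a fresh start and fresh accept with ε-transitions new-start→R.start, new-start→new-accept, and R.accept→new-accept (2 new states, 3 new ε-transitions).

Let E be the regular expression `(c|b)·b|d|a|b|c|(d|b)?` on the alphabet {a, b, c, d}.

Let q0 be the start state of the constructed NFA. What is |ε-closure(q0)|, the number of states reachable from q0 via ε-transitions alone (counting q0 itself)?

Work bottom-up. For each fragment F, track |ε-closure(F.start)| and whether F's accept lies in that closure (i.e. whether F accepts ε). A single-symbol fragment has closure size 1 and does not accept ε.
  c|b : new start ε-reaches every alternative's start; none of them accept ε, so the new accept is not reached: |closure| = 1 + 1 + 1 = 3
  (c|b)·b : |closure| equals the left operand's closure size = 3 (its accept is not ε-reachable, so the closure stops there)
  d|b : |closure| = 1 + 1 + 1 = 3 (the new accept is not ε-reachable since no branch accepts ε)
  (d|b)? : new start has ε-edges to the inner start and to the new accept, so |closure| = 2 + 3 = 5
  (c|b)·b|d|a|b|c|(d|b)? : new start ε-reaches every alternative's start; at least one alternative accepts ε, so the union's new accept is reached too: |closure| = 1 + 3 + 1 + 1 + 1 + 1 + 5 + 1 = 14

14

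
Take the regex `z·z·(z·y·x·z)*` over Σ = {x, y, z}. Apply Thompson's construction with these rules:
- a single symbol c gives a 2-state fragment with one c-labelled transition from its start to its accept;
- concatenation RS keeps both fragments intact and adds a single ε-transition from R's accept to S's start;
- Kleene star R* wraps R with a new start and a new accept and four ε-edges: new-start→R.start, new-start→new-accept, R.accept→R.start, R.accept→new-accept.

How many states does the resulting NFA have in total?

14

Recursing over subexpressions:
Each of the 6 symbol leaves contributes a 2-state fragment.
  z·y·x·z → 8 states
  (z·y·x·z)* → 10 states
  z·z·(z·y·x·z)* → 14 states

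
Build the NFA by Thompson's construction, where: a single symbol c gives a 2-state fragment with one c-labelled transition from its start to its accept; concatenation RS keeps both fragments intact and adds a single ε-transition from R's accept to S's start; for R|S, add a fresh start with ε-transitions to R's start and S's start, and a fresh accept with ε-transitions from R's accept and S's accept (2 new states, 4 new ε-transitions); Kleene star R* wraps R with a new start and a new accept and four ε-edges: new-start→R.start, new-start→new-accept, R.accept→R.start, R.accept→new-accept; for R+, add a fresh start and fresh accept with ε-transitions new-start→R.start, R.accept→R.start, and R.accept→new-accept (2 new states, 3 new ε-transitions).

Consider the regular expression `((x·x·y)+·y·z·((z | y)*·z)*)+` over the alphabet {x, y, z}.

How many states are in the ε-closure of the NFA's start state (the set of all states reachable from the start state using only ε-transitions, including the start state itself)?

3

Let C(F) = |ε-closure(F.start)| within fragment F, and note whether F accepts ε. Symbol fragments have C = 1 and do not accept ε. Then:
  x·x·y → |ε-closure| equals the left operand's closure size = 1 (its accept is not ε-reachable, so the closure stops there)
  (x·x·y)+ → |ε-closure| = 1 + 1 = 2 (the body doesn't accept ε, so the new accept is not reached)
  z | y → new start ε-reaches every alternative's start; none of them accept ε, so the new accept is not reached: |ε-closure| = 1 + 1 + 1 = 3
  (z | y)* → |ε-closure| = 1 (new start) + 3 (body) + 1 (new accept) = 5
  (z | y)*·z → |ε-closure| = 5 + 1 = 6 (closure spills across the concat boundary because the left factor accepts ε)
  ((z | y)*·z)* → |ε-closure| = 1 (new start) + 6 (body) + 1 (new accept) = 8
  (x·x·y)+·y·z·((z | y)*·z)* → |ε-closure| equals the left operand's closure size = 2 (its accept is not ε-reachable, so the closure stops there)
  ((x·x·y)+·y·z·((z | y)*·z)*)+ → |ε-closure| = 1 + 2 = 3 (the body doesn't accept ε, so the new accept is not reached)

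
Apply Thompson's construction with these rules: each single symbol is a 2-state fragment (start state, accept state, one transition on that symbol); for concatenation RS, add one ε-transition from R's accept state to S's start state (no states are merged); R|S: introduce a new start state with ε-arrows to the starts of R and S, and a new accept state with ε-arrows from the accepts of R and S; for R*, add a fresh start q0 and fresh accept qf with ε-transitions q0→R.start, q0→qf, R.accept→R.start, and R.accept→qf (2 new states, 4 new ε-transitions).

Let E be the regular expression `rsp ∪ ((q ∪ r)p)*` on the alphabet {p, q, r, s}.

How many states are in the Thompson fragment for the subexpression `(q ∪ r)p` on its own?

8

Fragment for `(q ∪ r)p`:
Each of the 3 symbol leaves contributes a 2-state fragment.
  q ∪ r → 6 states
  (q ∪ r)p → 8 states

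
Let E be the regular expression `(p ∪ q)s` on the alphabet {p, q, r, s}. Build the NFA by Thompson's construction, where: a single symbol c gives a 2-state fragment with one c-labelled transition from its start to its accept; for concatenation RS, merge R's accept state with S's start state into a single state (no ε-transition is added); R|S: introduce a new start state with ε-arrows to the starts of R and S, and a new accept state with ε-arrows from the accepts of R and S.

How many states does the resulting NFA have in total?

Recursing over subexpressions:
Each of the 3 symbol leaves contributes a 2-state fragment.
  p ∪ q : 6 states
  (p ∪ q)s : 7 states

7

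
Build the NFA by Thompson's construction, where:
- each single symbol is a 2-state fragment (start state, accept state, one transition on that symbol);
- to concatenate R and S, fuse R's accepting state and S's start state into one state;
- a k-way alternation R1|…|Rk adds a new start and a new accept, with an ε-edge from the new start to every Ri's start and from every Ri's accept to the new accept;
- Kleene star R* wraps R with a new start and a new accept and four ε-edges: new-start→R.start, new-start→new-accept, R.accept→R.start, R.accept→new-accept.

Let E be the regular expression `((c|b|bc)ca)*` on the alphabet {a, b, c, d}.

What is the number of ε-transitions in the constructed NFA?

10

Bottom-up over the parse tree:
Each of the 6 symbol leaves contributes 0 ε-transitions.
  bc — 0 ε-transitions
  c|b|bc — 6 ε-transitions
  (c|b|bc)ca — 6 ε-transitions
  ((c|b|bc)ca)* — 10 ε-transitions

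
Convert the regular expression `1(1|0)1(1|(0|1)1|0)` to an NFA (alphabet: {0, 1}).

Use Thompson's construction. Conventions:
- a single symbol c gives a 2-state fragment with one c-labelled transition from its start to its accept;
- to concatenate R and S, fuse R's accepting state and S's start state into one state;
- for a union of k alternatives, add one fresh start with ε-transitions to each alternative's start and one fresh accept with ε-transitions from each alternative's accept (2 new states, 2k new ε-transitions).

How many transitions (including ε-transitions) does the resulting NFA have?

23

Building bottom-up:
Each of the 9 symbol leaves contributes 1 transition (1 symbol, 0 ε).
  1|0 — 6 transitions (2 symbol, 4 ε)
  0|1 — 6 transitions (2 symbol, 4 ε)
  (0|1)1 — 7 transitions (3 symbol, 4 ε)
  1|(0|1)1|0 — 15 transitions (5 symbol, 10 ε)
  1(1|0)1(1|(0|1)1|0) — 23 transitions (9 symbol, 14 ε)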